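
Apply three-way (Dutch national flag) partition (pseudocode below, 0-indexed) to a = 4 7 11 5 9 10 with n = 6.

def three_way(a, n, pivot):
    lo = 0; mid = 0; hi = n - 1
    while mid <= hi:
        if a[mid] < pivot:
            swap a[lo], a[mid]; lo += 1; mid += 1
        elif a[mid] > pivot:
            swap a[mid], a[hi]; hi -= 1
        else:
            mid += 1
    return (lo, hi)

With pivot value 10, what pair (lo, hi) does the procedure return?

lo=0 mid=0 hi=5
4<10: swap(0,0), lo=1 mid=1 ⇒ 4 7 11 5 9 10
7<10: swap(1,1), lo=2 mid=2 ⇒ 4 7 11 5 9 10
11>10: swap(2,5), hi=4 ⇒ 4 7 10 5 9 11
10=10: mid=3
5<10: swap(2,3), lo=3 mid=4 ⇒ 4 7 5 10 9 11
9<10: swap(3,4), lo=4 mid=5 ⇒ 4 7 5 9 10 11
done. lo=4 hi=4; a=4 7 5 9 10 11

(4, 4)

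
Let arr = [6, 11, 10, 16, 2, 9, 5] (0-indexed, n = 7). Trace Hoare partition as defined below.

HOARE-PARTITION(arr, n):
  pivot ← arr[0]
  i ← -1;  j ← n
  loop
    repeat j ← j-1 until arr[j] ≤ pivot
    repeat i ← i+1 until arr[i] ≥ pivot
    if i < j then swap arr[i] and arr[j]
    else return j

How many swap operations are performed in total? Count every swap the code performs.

2

pivot=6
j stops at 6 (5), i stops at 0 (6); swap ⇒ [5, 11, 10, 16, 2, 9, 6]
j stops at 4 (2), i stops at 1 (11); swap ⇒ [5, 2, 10, 16, 11, 9, 6]
j stops at 1, i stops at 2; i≥j ⇒ return 1. arr=[5, 2, 10, 16, 11, 9, 6]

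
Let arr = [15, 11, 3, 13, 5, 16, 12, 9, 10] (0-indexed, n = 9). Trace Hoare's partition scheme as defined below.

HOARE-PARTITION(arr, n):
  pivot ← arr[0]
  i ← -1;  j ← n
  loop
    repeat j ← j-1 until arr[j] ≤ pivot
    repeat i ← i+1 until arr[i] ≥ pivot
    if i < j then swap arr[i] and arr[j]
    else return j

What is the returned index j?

6

pivot=15
j stops at 8 (10), i stops at 0 (15); swap ⇒ [10, 11, 3, 13, 5, 16, 12, 9, 15]
j stops at 7 (9), i stops at 5 (16); swap ⇒ [10, 11, 3, 13, 5, 9, 12, 16, 15]
j stops at 6, i stops at 7; i≥j ⇒ return 6. arr=[10, 11, 3, 13, 5, 9, 12, 16, 15]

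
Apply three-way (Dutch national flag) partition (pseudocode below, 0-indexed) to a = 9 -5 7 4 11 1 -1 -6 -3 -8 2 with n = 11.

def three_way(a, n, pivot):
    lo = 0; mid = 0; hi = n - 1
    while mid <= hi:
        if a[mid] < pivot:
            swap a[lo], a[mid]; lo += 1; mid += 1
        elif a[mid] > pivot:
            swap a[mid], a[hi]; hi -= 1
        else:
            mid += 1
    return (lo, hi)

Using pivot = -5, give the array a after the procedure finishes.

pivot = -5; lo=0, mid=0, hi=10
a[mid]=9>-5: swap a[0],a[10]; hi=9 → 2 -5 7 4 11 1 -1 -6 -3 -8 9
a[mid]=2>-5: swap a[0],a[9]; hi=8 → -8 -5 7 4 11 1 -1 -6 -3 2 9
a[mid]=-8<-5: swap a[0],a[0]; lo=1,mid=1 → -8 -5 7 4 11 1 -1 -6 -3 2 9
a[mid]=-5=-5: mid=2
a[mid]=7>-5: swap a[2],a[8]; hi=7 → -8 -5 -3 4 11 1 -1 -6 7 2 9
a[mid]=-3>-5: swap a[2],a[7]; hi=6 → -8 -5 -6 4 11 1 -1 -3 7 2 9
a[mid]=-6<-5: swap a[1],a[2]; lo=2,mid=3 → -8 -6 -5 4 11 1 -1 -3 7 2 9
a[mid]=4>-5: swap a[3],a[6]; hi=5 → -8 -6 -5 -1 11 1 4 -3 7 2 9
a[mid]=-1>-5: swap a[3],a[5]; hi=4 → -8 -6 -5 1 11 -1 4 -3 7 2 9
a[mid]=1>-5: swap a[3],a[4]; hi=3 → -8 -6 -5 11 1 -1 4 -3 7 2 9
a[mid]=11>-5: swap a[3],a[3]; hi=2 → -8 -6 -5 11 1 -1 4 -3 7 2 9
end: lo=2, hi=2; a = -8 -6 -5 11 1 -1 4 -3 7 2 9

-8 -6 -5 11 1 -1 4 -3 7 2 9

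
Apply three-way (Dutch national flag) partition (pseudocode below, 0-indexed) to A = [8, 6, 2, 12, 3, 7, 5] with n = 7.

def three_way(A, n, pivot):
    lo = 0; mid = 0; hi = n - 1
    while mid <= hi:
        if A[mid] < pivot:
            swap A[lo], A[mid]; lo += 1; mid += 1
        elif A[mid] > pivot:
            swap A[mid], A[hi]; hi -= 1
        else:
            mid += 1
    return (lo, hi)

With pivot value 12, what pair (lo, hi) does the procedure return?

(6, 6)

pivot = 12; lo=0, mid=0, hi=6
A[mid]=8<12: swap A[0],A[0]; lo=1,mid=1 → [8, 6, 2, 12, 3, 7, 5]
A[mid]=6<12: swap A[1],A[1]; lo=2,mid=2 → [8, 6, 2, 12, 3, 7, 5]
A[mid]=2<12: swap A[2],A[2]; lo=3,mid=3 → [8, 6, 2, 12, 3, 7, 5]
A[mid]=12=12: mid=4
A[mid]=3<12: swap A[3],A[4]; lo=4,mid=5 → [8, 6, 2, 3, 12, 7, 5]
A[mid]=7<12: swap A[4],A[5]; lo=5,mid=6 → [8, 6, 2, 3, 7, 12, 5]
A[mid]=5<12: swap A[5],A[6]; lo=6,mid=7 → [8, 6, 2, 3, 7, 5, 12]
end: lo=6, hi=6; A = [8, 6, 2, 3, 7, 5, 12]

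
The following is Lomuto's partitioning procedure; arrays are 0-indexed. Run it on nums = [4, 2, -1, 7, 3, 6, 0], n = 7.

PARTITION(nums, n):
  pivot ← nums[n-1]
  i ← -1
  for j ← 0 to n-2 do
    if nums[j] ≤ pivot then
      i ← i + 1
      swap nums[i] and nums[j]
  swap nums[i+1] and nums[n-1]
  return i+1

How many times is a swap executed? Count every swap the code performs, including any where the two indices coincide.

pivot=0, i=-1
j=0: 4>0, skip
j=1: 2>0, skip
j=2: -1≤0, i=0, swap(0,2) ⇒ [-1, 2, 4, 7, 3, 6, 0]
j=3: 7>0, skip
j=4: 3>0, skip
j=5: 6>0, skip
swap(1,6) ⇒ [-1, 0, 4, 7, 3, 6, 2]; return 1

2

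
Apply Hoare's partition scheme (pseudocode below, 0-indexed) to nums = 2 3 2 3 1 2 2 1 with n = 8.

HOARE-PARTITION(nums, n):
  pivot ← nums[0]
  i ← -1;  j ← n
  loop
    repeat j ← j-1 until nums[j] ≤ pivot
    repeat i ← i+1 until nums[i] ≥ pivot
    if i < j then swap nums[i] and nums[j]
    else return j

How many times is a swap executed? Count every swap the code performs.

4

pivot=2
j stops at 7 (1), i stops at 0 (2); swap ⇒ 1 3 2 3 1 2 2 2
j stops at 6 (2), i stops at 1 (3); swap ⇒ 1 2 2 3 1 2 3 2
j stops at 5 (2), i stops at 2 (2); swap ⇒ 1 2 2 3 1 2 3 2
j stops at 4 (1), i stops at 3 (3); swap ⇒ 1 2 2 1 3 2 3 2
j stops at 3, i stops at 4; i≥j ⇒ return 3. nums=1 2 2 1 3 2 3 2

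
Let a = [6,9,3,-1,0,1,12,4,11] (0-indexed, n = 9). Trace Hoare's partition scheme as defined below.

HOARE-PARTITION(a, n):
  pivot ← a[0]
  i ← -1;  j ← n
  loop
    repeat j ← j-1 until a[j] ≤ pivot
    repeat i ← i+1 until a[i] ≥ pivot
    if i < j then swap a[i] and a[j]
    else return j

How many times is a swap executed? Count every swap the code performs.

2

pivot=6
j stops at 7 (4), i stops at 0 (6); swap ⇒ [4,9,3,-1,0,1,12,6,11]
j stops at 5 (1), i stops at 1 (9); swap ⇒ [4,1,3,-1,0,9,12,6,11]
j stops at 4, i stops at 5; i≥j ⇒ return 4. a=[4,1,3,-1,0,9,12,6,11]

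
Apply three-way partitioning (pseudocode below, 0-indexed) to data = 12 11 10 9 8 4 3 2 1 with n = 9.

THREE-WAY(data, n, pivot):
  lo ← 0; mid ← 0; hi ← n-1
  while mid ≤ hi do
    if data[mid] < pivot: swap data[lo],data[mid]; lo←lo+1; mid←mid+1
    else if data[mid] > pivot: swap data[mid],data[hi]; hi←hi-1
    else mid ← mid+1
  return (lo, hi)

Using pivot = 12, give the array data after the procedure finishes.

11 10 9 8 4 3 2 1 12

lo=0 mid=0 hi=8
12=12: mid=1
11<12: swap(0,1), lo=1 mid=2 ⇒ 11 12 10 9 8 4 3 2 1
10<12: swap(1,2), lo=2 mid=3 ⇒ 11 10 12 9 8 4 3 2 1
9<12: swap(2,3), lo=3 mid=4 ⇒ 11 10 9 12 8 4 3 2 1
8<12: swap(3,4), lo=4 mid=5 ⇒ 11 10 9 8 12 4 3 2 1
4<12: swap(4,5), lo=5 mid=6 ⇒ 11 10 9 8 4 12 3 2 1
3<12: swap(5,6), lo=6 mid=7 ⇒ 11 10 9 8 4 3 12 2 1
2<12: swap(6,7), lo=7 mid=8 ⇒ 11 10 9 8 4 3 2 12 1
1<12: swap(7,8), lo=8 mid=9 ⇒ 11 10 9 8 4 3 2 1 12
done. lo=8 hi=8; data=11 10 9 8 4 3 2 1 12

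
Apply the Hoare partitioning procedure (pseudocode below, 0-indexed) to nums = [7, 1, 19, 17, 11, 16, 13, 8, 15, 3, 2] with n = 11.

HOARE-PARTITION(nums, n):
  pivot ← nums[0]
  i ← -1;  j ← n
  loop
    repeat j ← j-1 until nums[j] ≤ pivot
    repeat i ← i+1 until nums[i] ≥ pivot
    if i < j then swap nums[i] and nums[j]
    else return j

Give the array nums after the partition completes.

[2, 1, 3, 17, 11, 16, 13, 8, 15, 19, 7]

pivot=7
j stops at 10 (2), i stops at 0 (7); swap ⇒ [2, 1, 19, 17, 11, 16, 13, 8, 15, 3, 7]
j stops at 9 (3), i stops at 2 (19); swap ⇒ [2, 1, 3, 17, 11, 16, 13, 8, 15, 19, 7]
j stops at 2, i stops at 3; i≥j ⇒ return 2. nums=[2, 1, 3, 17, 11, 16, 13, 8, 15, 19, 7]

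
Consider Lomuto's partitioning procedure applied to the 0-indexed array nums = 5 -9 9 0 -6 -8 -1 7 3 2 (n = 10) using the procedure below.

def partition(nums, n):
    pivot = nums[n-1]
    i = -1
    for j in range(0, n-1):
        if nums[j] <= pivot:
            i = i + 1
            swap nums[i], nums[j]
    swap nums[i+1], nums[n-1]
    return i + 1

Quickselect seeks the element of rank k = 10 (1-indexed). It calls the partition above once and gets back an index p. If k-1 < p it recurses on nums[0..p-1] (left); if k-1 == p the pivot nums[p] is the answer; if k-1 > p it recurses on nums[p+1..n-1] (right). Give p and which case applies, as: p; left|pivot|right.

pivot = nums[9] = 2; i = -1
j=0: nums[0]=5 > 2 → no swap
j=1: nums[1]=-9 ≤ 2 → i=0, swap nums[0],nums[1] → -9 5 9 0 -6 -8 -1 7 3 2
j=2: nums[2]=9 > 2 → no swap
j=3: nums[3]=0 ≤ 2 → i=1, swap nums[1],nums[3] → -9 0 9 5 -6 -8 -1 7 3 2
j=4: nums[4]=-6 ≤ 2 → i=2, swap nums[2],nums[4] → -9 0 -6 5 9 -8 -1 7 3 2
j=5: nums[5]=-8 ≤ 2 → i=3, swap nums[3],nums[5] → -9 0 -6 -8 9 5 -1 7 3 2
j=6: nums[6]=-1 ≤ 2 → i=4, swap nums[4],nums[6] → -9 0 -6 -8 -1 5 9 7 3 2
j=7: nums[7]=7 > 2 → no swap
j=8: nums[8]=3 > 2 → no swap
final swap nums[5],nums[9] → -9 0 -6 -8 -1 2 9 7 3 5; return 5
p = 5; k-1 = 9 > 5 ⇒ right

5; right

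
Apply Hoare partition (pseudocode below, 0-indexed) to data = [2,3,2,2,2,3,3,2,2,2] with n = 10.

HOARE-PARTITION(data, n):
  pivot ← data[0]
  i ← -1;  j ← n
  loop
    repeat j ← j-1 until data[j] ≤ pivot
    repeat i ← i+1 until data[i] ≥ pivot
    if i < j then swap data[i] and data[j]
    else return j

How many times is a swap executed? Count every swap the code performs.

pivot = data[0] = 2; i = -1, j = 10
j→9 (data[9]=2≤2), i→0 (data[0]=2≥2); i<j, swap → [2,3,2,2,2,3,3,2,2,2]
j→8 (data[8]=2≤2), i→1 (data[1]=3≥2); i<j, swap → [2,2,2,2,2,3,3,2,3,2]
j→7 (data[7]=2≤2), i→2 (data[2]=2≥2); i<j, swap → [2,2,2,2,2,3,3,2,3,2]
j→4 (data[4]=2≤2), i→3 (data[3]=2≥2); i<j, swap → [2,2,2,2,2,3,3,2,3,2]
j→3, i→4; i≥j, return j=3. data = [2,2,2,2,2,3,3,2,3,2]

4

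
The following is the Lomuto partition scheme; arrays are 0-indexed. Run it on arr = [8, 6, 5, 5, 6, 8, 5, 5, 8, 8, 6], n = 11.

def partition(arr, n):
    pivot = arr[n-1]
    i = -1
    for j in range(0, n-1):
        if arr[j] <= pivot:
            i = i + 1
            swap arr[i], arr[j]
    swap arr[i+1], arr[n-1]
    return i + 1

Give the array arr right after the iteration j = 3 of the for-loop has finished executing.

[6, 5, 5, 8, 6, 8, 5, 5, 8, 8, 6]

pivot = arr[10] = 6; i = -1
j=0: arr[0]=8 > 6 → no swap
j=1: arr[1]=6 ≤ 6 → i=0, swap arr[0],arr[1] → [6, 8, 5, 5, 6, 8, 5, 5, 8, 8, 6]
j=2: arr[2]=5 ≤ 6 → i=1, swap arr[1],arr[2] → [6, 5, 8, 5, 6, 8, 5, 5, 8, 8, 6]
j=3: arr[3]=5 ≤ 6 → i=2, swap arr[2],arr[3] → [6, 5, 5, 8, 6, 8, 5, 5, 8, 8, 6]
(after j=3) arr = [6, 5, 5, 8, 6, 8, 5, 5, 8, 8, 6]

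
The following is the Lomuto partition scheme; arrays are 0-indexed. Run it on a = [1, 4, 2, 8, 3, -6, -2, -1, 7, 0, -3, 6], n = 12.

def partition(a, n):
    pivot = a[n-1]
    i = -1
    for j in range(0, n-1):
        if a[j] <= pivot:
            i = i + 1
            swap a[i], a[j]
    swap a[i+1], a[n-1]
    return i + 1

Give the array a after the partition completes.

pivot=6, i=-1
j=0: 1≤6, i=0, swap(0,0) ⇒ [1, 4, 2, 8, 3, -6, -2, -1, 7, 0, -3, 6]
j=1: 4≤6, i=1, swap(1,1) ⇒ [1, 4, 2, 8, 3, -6, -2, -1, 7, 0, -3, 6]
j=2: 2≤6, i=2, swap(2,2) ⇒ [1, 4, 2, 8, 3, -6, -2, -1, 7, 0, -3, 6]
j=3: 8>6, skip
j=4: 3≤6, i=3, swap(3,4) ⇒ [1, 4, 2, 3, 8, -6, -2, -1, 7, 0, -3, 6]
j=5: -6≤6, i=4, swap(4,5) ⇒ [1, 4, 2, 3, -6, 8, -2, -1, 7, 0, -3, 6]
j=6: -2≤6, i=5, swap(5,6) ⇒ [1, 4, 2, 3, -6, -2, 8, -1, 7, 0, -3, 6]
j=7: -1≤6, i=6, swap(6,7) ⇒ [1, 4, 2, 3, -6, -2, -1, 8, 7, 0, -3, 6]
j=8: 7>6, skip
j=9: 0≤6, i=7, swap(7,9) ⇒ [1, 4, 2, 3, -6, -2, -1, 0, 7, 8, -3, 6]
j=10: -3≤6, i=8, swap(8,10) ⇒ [1, 4, 2, 3, -6, -2, -1, 0, -3, 8, 7, 6]
swap(9,11) ⇒ [1, 4, 2, 3, -6, -2, -1, 0, -3, 6, 7, 8]; return 9

[1, 4, 2, 3, -6, -2, -1, 0, -3, 6, 7, 8]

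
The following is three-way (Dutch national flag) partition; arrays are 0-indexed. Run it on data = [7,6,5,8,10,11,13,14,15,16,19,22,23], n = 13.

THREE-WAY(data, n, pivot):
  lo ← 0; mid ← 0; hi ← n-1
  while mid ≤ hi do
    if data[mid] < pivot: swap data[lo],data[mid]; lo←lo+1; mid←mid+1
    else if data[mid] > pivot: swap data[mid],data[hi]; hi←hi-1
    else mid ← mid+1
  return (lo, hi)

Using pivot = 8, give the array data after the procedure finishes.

[7,6,5,8,11,13,14,15,16,19,22,23,10]

lo=0 mid=0 hi=12
7<8: swap(0,0), lo=1 mid=1 ⇒ [7,6,5,8,10,11,13,14,15,16,19,22,23]
6<8: swap(1,1), lo=2 mid=2 ⇒ [7,6,5,8,10,11,13,14,15,16,19,22,23]
5<8: swap(2,2), lo=3 mid=3 ⇒ [7,6,5,8,10,11,13,14,15,16,19,22,23]
8=8: mid=4
10>8: swap(4,12), hi=11 ⇒ [7,6,5,8,23,11,13,14,15,16,19,22,10]
23>8: swap(4,11), hi=10 ⇒ [7,6,5,8,22,11,13,14,15,16,19,23,10]
22>8: swap(4,10), hi=9 ⇒ [7,6,5,8,19,11,13,14,15,16,22,23,10]
19>8: swap(4,9), hi=8 ⇒ [7,6,5,8,16,11,13,14,15,19,22,23,10]
16>8: swap(4,8), hi=7 ⇒ [7,6,5,8,15,11,13,14,16,19,22,23,10]
15>8: swap(4,7), hi=6 ⇒ [7,6,5,8,14,11,13,15,16,19,22,23,10]
14>8: swap(4,6), hi=5 ⇒ [7,6,5,8,13,11,14,15,16,19,22,23,10]
13>8: swap(4,5), hi=4 ⇒ [7,6,5,8,11,13,14,15,16,19,22,23,10]
11>8: swap(4,4), hi=3 ⇒ [7,6,5,8,11,13,14,15,16,19,22,23,10]
done. lo=3 hi=3; data=[7,6,5,8,11,13,14,15,16,19,22,23,10]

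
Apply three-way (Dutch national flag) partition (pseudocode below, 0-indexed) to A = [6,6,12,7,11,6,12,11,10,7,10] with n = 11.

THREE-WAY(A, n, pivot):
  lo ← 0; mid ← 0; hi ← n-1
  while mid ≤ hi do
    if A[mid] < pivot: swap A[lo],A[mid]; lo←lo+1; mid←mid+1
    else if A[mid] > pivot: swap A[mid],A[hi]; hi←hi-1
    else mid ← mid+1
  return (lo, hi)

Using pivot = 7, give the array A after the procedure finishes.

[6,6,6,7,7,12,11,10,11,10,12]

lo=0 mid=0 hi=10
6<7: swap(0,0), lo=1 mid=1 ⇒ [6,6,12,7,11,6,12,11,10,7,10]
6<7: swap(1,1), lo=2 mid=2 ⇒ [6,6,12,7,11,6,12,11,10,7,10]
12>7: swap(2,10), hi=9 ⇒ [6,6,10,7,11,6,12,11,10,7,12]
10>7: swap(2,9), hi=8 ⇒ [6,6,7,7,11,6,12,11,10,10,12]
7=7: mid=3
7=7: mid=4
11>7: swap(4,8), hi=7 ⇒ [6,6,7,7,10,6,12,11,11,10,12]
10>7: swap(4,7), hi=6 ⇒ [6,6,7,7,11,6,12,10,11,10,12]
11>7: swap(4,6), hi=5 ⇒ [6,6,7,7,12,6,11,10,11,10,12]
12>7: swap(4,5), hi=4 ⇒ [6,6,7,7,6,12,11,10,11,10,12]
6<7: swap(2,4), lo=3 mid=5 ⇒ [6,6,6,7,7,12,11,10,11,10,12]
done. lo=3 hi=4; A=[6,6,6,7,7,12,11,10,11,10,12]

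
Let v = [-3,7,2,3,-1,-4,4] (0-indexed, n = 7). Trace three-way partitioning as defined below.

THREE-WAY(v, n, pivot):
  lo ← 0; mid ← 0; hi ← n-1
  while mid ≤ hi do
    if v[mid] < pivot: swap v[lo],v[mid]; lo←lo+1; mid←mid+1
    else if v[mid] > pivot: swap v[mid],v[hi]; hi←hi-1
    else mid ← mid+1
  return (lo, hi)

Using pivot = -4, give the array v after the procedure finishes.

[-4,2,3,-1,7,4,-3]

pivot = -4; lo=0, mid=0, hi=6
v[mid]=-3>-4: swap v[0],v[6]; hi=5 → [4,7,2,3,-1,-4,-3]
v[mid]=4>-4: swap v[0],v[5]; hi=4 → [-4,7,2,3,-1,4,-3]
v[mid]=-4=-4: mid=1
v[mid]=7>-4: swap v[1],v[4]; hi=3 → [-4,-1,2,3,7,4,-3]
v[mid]=-1>-4: swap v[1],v[3]; hi=2 → [-4,3,2,-1,7,4,-3]
v[mid]=3>-4: swap v[1],v[2]; hi=1 → [-4,2,3,-1,7,4,-3]
v[mid]=2>-4: swap v[1],v[1]; hi=0 → [-4,2,3,-1,7,4,-3]
end: lo=0, hi=0; v = [-4,2,3,-1,7,4,-3]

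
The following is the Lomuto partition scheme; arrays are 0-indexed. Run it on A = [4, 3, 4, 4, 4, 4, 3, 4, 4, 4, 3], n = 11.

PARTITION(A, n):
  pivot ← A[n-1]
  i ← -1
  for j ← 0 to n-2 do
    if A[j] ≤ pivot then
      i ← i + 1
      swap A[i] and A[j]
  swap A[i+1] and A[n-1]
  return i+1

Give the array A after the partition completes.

pivot=3, i=-1
j=0: 4>3, skip
j=1: 3≤3, i=0, swap(0,1) ⇒ [3, 4, 4, 4, 4, 4, 3, 4, 4, 4, 3]
j=2: 4>3, skip
j=3: 4>3, skip
j=4: 4>3, skip
j=5: 4>3, skip
j=6: 3≤3, i=1, swap(1,6) ⇒ [3, 3, 4, 4, 4, 4, 4, 4, 4, 4, 3]
j=7: 4>3, skip
j=8: 4>3, skip
j=9: 4>3, skip
swap(2,10) ⇒ [3, 3, 3, 4, 4, 4, 4, 4, 4, 4, 4]; return 2

[3, 3, 3, 4, 4, 4, 4, 4, 4, 4, 4]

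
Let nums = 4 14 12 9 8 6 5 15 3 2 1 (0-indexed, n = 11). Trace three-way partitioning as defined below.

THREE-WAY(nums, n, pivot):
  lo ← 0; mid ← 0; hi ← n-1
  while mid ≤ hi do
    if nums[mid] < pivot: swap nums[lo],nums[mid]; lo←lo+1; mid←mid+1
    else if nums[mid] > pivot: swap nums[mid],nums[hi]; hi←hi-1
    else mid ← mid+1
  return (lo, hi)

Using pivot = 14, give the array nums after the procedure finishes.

pivot = 14; lo=0, mid=0, hi=10
nums[mid]=4<14: swap nums[0],nums[0]; lo=1,mid=1 → 4 14 12 9 8 6 5 15 3 2 1
nums[mid]=14=14: mid=2
nums[mid]=12<14: swap nums[1],nums[2]; lo=2,mid=3 → 4 12 14 9 8 6 5 15 3 2 1
nums[mid]=9<14: swap nums[2],nums[3]; lo=3,mid=4 → 4 12 9 14 8 6 5 15 3 2 1
nums[mid]=8<14: swap nums[3],nums[4]; lo=4,mid=5 → 4 12 9 8 14 6 5 15 3 2 1
nums[mid]=6<14: swap nums[4],nums[5]; lo=5,mid=6 → 4 12 9 8 6 14 5 15 3 2 1
nums[mid]=5<14: swap nums[5],nums[6]; lo=6,mid=7 → 4 12 9 8 6 5 14 15 3 2 1
nums[mid]=15>14: swap nums[7],nums[10]; hi=9 → 4 12 9 8 6 5 14 1 3 2 15
nums[mid]=1<14: swap nums[6],nums[7]; lo=7,mid=8 → 4 12 9 8 6 5 1 14 3 2 15
nums[mid]=3<14: swap nums[7],nums[8]; lo=8,mid=9 → 4 12 9 8 6 5 1 3 14 2 15
nums[mid]=2<14: swap nums[8],nums[9]; lo=9,mid=10 → 4 12 9 8 6 5 1 3 2 14 15
end: lo=9, hi=9; nums = 4 12 9 8 6 5 1 3 2 14 15

4 12 9 8 6 5 1 3 2 14 15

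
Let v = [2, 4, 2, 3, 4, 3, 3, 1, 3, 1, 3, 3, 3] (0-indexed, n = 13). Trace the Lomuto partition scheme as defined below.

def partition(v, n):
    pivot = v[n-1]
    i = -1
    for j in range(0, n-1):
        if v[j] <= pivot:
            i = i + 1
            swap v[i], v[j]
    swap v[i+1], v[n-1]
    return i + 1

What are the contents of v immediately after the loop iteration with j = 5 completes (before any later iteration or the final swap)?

pivot = v[12] = 3; i = -1
j=0: v[0]=2 ≤ 3 → i=0, swap v[0],v[0] (no change) → [2, 4, 2, 3, 4, 3, 3, 1, 3, 1, 3, 3, 3]
j=1: v[1]=4 > 3 → no swap
j=2: v[2]=2 ≤ 3 → i=1, swap v[1],v[2] → [2, 2, 4, 3, 4, 3, 3, 1, 3, 1, 3, 3, 3]
j=3: v[3]=3 ≤ 3 → i=2, swap v[2],v[3] → [2, 2, 3, 4, 4, 3, 3, 1, 3, 1, 3, 3, 3]
j=4: v[4]=4 > 3 → no swap
j=5: v[5]=3 ≤ 3 → i=3, swap v[3],v[5] → [2, 2, 3, 3, 4, 4, 3, 1, 3, 1, 3, 3, 3]
(after j=5) v = [2, 2, 3, 3, 4, 4, 3, 1, 3, 1, 3, 3, 3]

[2, 2, 3, 3, 4, 4, 3, 1, 3, 1, 3, 3, 3]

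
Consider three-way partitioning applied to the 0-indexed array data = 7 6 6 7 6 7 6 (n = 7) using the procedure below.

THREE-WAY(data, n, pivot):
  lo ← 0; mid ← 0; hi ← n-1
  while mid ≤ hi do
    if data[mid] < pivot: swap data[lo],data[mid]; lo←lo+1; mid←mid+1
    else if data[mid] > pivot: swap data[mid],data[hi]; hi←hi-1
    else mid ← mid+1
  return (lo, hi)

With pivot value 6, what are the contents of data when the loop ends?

pivot = 6; lo=0, mid=0, hi=6
data[mid]=7>6: swap data[0],data[6]; hi=5 → 6 6 6 7 6 7 7
data[mid]=6=6: mid=1
data[mid]=6=6: mid=2
data[mid]=6=6: mid=3
data[mid]=7>6: swap data[3],data[5]; hi=4 → 6 6 6 7 6 7 7
data[mid]=7>6: swap data[3],data[4]; hi=3 → 6 6 6 6 7 7 7
data[mid]=6=6: mid=4
end: lo=0, hi=3; data = 6 6 6 6 7 7 7

6 6 6 6 7 7 7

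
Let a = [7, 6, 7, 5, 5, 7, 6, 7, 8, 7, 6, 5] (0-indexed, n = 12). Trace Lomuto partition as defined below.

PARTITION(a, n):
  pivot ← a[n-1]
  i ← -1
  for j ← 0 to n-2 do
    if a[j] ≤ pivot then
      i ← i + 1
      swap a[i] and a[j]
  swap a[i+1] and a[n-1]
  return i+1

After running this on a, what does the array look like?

pivot = a[11] = 5; i = -1
j=0: a[0]=7 > 5 → no swap
j=1: a[1]=6 > 5 → no swap
j=2: a[2]=7 > 5 → no swap
j=3: a[3]=5 ≤ 5 → i=0, swap a[0],a[3] → [5, 6, 7, 7, 5, 7, 6, 7, 8, 7, 6, 5]
j=4: a[4]=5 ≤ 5 → i=1, swap a[1],a[4] → [5, 5, 7, 7, 6, 7, 6, 7, 8, 7, 6, 5]
j=5: a[5]=7 > 5 → no swap
j=6: a[6]=6 > 5 → no swap
j=7: a[7]=7 > 5 → no swap
j=8: a[8]=8 > 5 → no swap
j=9: a[9]=7 > 5 → no swap
j=10: a[10]=6 > 5 → no swap
final swap a[2],a[11] → [5, 5, 5, 7, 6, 7, 6, 7, 8, 7, 6, 7]; return 2

[5, 5, 5, 7, 6, 7, 6, 7, 8, 7, 6, 7]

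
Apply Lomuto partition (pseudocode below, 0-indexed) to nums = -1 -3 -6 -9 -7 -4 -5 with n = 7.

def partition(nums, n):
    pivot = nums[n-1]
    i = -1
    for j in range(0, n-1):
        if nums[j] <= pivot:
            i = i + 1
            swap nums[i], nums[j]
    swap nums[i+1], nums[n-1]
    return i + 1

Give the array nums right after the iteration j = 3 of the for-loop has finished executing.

-6 -9 -1 -3 -7 -4 -5

pivot = nums[6] = -5; i = -1
j=0: nums[0]=-1 > -5 → no swap
j=1: nums[1]=-3 > -5 → no swap
j=2: nums[2]=-6 ≤ -5 → i=0, swap nums[0],nums[2] → -6 -3 -1 -9 -7 -4 -5
j=3: nums[3]=-9 ≤ -5 → i=1, swap nums[1],nums[3] → -6 -9 -1 -3 -7 -4 -5
(after j=3) nums = -6 -9 -1 -3 -7 -4 -5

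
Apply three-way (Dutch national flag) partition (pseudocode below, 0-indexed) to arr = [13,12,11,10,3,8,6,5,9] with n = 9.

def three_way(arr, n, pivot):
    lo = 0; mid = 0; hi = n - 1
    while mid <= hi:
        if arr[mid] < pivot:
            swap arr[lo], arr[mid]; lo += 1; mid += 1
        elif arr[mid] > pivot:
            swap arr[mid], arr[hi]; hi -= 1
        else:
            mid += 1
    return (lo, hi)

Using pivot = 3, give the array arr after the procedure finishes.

pivot = 3; lo=0, mid=0, hi=8
arr[mid]=13>3: swap arr[0],arr[8]; hi=7 → [9,12,11,10,3,8,6,5,13]
arr[mid]=9>3: swap arr[0],arr[7]; hi=6 → [5,12,11,10,3,8,6,9,13]
arr[mid]=5>3: swap arr[0],arr[6]; hi=5 → [6,12,11,10,3,8,5,9,13]
arr[mid]=6>3: swap arr[0],arr[5]; hi=4 → [8,12,11,10,3,6,5,9,13]
arr[mid]=8>3: swap arr[0],arr[4]; hi=3 → [3,12,11,10,8,6,5,9,13]
arr[mid]=3=3: mid=1
arr[mid]=12>3: swap arr[1],arr[3]; hi=2 → [3,10,11,12,8,6,5,9,13]
arr[mid]=10>3: swap arr[1],arr[2]; hi=1 → [3,11,10,12,8,6,5,9,13]
arr[mid]=11>3: swap arr[1],arr[1]; hi=0 → [3,11,10,12,8,6,5,9,13]
end: lo=0, hi=0; arr = [3,11,10,12,8,6,5,9,13]

[3,11,10,12,8,6,5,9,13]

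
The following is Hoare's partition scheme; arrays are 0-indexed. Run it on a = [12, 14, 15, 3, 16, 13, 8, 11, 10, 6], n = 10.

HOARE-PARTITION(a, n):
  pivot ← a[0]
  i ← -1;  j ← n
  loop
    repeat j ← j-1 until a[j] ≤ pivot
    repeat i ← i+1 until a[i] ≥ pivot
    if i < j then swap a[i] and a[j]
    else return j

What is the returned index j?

pivot=12
j stops at 9 (6), i stops at 0 (12); swap ⇒ [6, 14, 15, 3, 16, 13, 8, 11, 10, 12]
j stops at 8 (10), i stops at 1 (14); swap ⇒ [6, 10, 15, 3, 16, 13, 8, 11, 14, 12]
j stops at 7 (11), i stops at 2 (15); swap ⇒ [6, 10, 11, 3, 16, 13, 8, 15, 14, 12]
j stops at 6 (8), i stops at 4 (16); swap ⇒ [6, 10, 11, 3, 8, 13, 16, 15, 14, 12]
j stops at 4, i stops at 5; i≥j ⇒ return 4. a=[6, 10, 11, 3, 8, 13, 16, 15, 14, 12]

4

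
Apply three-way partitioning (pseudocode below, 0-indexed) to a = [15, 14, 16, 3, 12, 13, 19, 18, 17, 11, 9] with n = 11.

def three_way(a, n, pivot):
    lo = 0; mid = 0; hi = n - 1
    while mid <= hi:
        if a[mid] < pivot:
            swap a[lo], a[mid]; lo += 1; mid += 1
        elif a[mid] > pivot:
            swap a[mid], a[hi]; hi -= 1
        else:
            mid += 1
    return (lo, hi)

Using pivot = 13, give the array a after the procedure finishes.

pivot = 13; lo=0, mid=0, hi=10
a[mid]=15>13: swap a[0],a[10]; hi=9 → [9, 14, 16, 3, 12, 13, 19, 18, 17, 11, 15]
a[mid]=9<13: swap a[0],a[0]; lo=1,mid=1 → [9, 14, 16, 3, 12, 13, 19, 18, 17, 11, 15]
a[mid]=14>13: swap a[1],a[9]; hi=8 → [9, 11, 16, 3, 12, 13, 19, 18, 17, 14, 15]
a[mid]=11<13: swap a[1],a[1]; lo=2,mid=2 → [9, 11, 16, 3, 12, 13, 19, 18, 17, 14, 15]
a[mid]=16>13: swap a[2],a[8]; hi=7 → [9, 11, 17, 3, 12, 13, 19, 18, 16, 14, 15]
a[mid]=17>13: swap a[2],a[7]; hi=6 → [9, 11, 18, 3, 12, 13, 19, 17, 16, 14, 15]
a[mid]=18>13: swap a[2],a[6]; hi=5 → [9, 11, 19, 3, 12, 13, 18, 17, 16, 14, 15]
a[mid]=19>13: swap a[2],a[5]; hi=4 → [9, 11, 13, 3, 12, 19, 18, 17, 16, 14, 15]
a[mid]=13=13: mid=3
a[mid]=3<13: swap a[2],a[3]; lo=3,mid=4 → [9, 11, 3, 13, 12, 19, 18, 17, 16, 14, 15]
a[mid]=12<13: swap a[3],a[4]; lo=4,mid=5 → [9, 11, 3, 12, 13, 19, 18, 17, 16, 14, 15]
end: lo=4, hi=4; a = [9, 11, 3, 12, 13, 19, 18, 17, 16, 14, 15]

[9, 11, 3, 12, 13, 19, 18, 17, 16, 14, 15]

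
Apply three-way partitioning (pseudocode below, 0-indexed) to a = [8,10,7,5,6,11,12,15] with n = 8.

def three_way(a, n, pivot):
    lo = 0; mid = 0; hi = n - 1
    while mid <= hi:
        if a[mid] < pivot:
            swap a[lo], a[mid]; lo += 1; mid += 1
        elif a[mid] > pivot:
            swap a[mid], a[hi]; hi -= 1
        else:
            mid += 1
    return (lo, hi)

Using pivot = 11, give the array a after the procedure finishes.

[8,10,7,5,6,11,15,12]

lo=0 mid=0 hi=7
8<11: swap(0,0), lo=1 mid=1 ⇒ [8,10,7,5,6,11,12,15]
10<11: swap(1,1), lo=2 mid=2 ⇒ [8,10,7,5,6,11,12,15]
7<11: swap(2,2), lo=3 mid=3 ⇒ [8,10,7,5,6,11,12,15]
5<11: swap(3,3), lo=4 mid=4 ⇒ [8,10,7,5,6,11,12,15]
6<11: swap(4,4), lo=5 mid=5 ⇒ [8,10,7,5,6,11,12,15]
11=11: mid=6
12>11: swap(6,7), hi=6 ⇒ [8,10,7,5,6,11,15,12]
15>11: swap(6,6), hi=5 ⇒ [8,10,7,5,6,11,15,12]
done. lo=5 hi=5; a=[8,10,7,5,6,11,15,12]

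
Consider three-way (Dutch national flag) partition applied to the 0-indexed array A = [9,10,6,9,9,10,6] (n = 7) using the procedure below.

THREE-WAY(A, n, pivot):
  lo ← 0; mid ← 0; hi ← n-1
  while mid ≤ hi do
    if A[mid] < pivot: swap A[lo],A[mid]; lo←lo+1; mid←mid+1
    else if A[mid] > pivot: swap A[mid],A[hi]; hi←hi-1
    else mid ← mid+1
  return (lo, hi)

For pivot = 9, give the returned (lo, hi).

(2, 4)

lo=0 mid=0 hi=6
9=9: mid=1
10>9: swap(1,6), hi=5 ⇒ [9,6,6,9,9,10,10]
6<9: swap(0,1), lo=1 mid=2 ⇒ [6,9,6,9,9,10,10]
6<9: swap(1,2), lo=2 mid=3 ⇒ [6,6,9,9,9,10,10]
9=9: mid=4
9=9: mid=5
10>9: swap(5,5), hi=4 ⇒ [6,6,9,9,9,10,10]
done. lo=2 hi=4; A=[6,6,9,9,9,10,10]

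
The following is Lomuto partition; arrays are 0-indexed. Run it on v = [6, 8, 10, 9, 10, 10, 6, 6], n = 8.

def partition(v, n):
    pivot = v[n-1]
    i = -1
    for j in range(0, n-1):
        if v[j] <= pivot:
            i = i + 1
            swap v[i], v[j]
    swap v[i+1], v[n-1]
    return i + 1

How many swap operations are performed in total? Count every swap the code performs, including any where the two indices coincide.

3

pivot=6, i=-1
j=0: 6≤6, i=0, swap(0,0) ⇒ [6, 8, 10, 9, 10, 10, 6, 6]
j=1: 8>6, skip
j=2: 10>6, skip
j=3: 9>6, skip
j=4: 10>6, skip
j=5: 10>6, skip
j=6: 6≤6, i=1, swap(1,6) ⇒ [6, 6, 10, 9, 10, 10, 8, 6]
swap(2,7) ⇒ [6, 6, 6, 9, 10, 10, 8, 10]; return 2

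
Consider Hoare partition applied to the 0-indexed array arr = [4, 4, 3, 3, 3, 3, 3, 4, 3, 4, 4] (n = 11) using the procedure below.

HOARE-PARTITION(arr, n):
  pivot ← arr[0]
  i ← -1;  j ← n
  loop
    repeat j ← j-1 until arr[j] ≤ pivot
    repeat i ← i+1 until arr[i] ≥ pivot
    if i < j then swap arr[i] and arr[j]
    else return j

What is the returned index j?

pivot=4
j stops at 10 (4), i stops at 0 (4); swap ⇒ [4, 4, 3, 3, 3, 3, 3, 4, 3, 4, 4]
j stops at 9 (4), i stops at 1 (4); swap ⇒ [4, 4, 3, 3, 3, 3, 3, 4, 3, 4, 4]
j stops at 8 (3), i stops at 7 (4); swap ⇒ [4, 4, 3, 3, 3, 3, 3, 3, 4, 4, 4]
j stops at 7, i stops at 8; i≥j ⇒ return 7. arr=[4, 4, 3, 3, 3, 3, 3, 3, 4, 4, 4]

7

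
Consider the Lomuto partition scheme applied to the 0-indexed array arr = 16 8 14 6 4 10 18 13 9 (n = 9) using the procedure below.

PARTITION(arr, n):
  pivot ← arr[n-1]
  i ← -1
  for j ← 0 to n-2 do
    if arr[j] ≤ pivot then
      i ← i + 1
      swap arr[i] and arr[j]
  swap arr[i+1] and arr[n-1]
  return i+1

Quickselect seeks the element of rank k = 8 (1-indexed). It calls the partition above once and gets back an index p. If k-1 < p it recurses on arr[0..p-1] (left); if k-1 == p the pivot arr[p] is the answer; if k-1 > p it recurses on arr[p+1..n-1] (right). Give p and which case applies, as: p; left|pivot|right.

3; right

pivot=9, i=-1
j=0: 16>9, skip
j=1: 8≤9, i=0, swap(0,1) ⇒ 8 16 14 6 4 10 18 13 9
j=2: 14>9, skip
j=3: 6≤9, i=1, swap(1,3) ⇒ 8 6 14 16 4 10 18 13 9
j=4: 4≤9, i=2, swap(2,4) ⇒ 8 6 4 16 14 10 18 13 9
j=5: 10>9, skip
j=6: 18>9, skip
j=7: 13>9, skip
swap(3,8) ⇒ 8 6 4 9 14 10 18 13 16; return 3
p = 3; k-1 = 7 > 3 ⇒ right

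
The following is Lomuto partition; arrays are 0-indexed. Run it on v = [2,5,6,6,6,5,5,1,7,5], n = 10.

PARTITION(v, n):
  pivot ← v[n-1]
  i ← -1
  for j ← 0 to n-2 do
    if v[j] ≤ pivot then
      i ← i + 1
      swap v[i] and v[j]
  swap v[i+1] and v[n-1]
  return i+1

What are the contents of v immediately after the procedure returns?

pivot = v[9] = 5; i = -1
j=0: v[0]=2 ≤ 5 → i=0, swap v[0],v[0] (no change) → [2,5,6,6,6,5,5,1,7,5]
j=1: v[1]=5 ≤ 5 → i=1, swap v[1],v[1] (no change) → [2,5,6,6,6,5,5,1,7,5]
j=2: v[2]=6 > 5 → no swap
j=3: v[3]=6 > 5 → no swap
j=4: v[4]=6 > 5 → no swap
j=5: v[5]=5 ≤ 5 → i=2, swap v[2],v[5] → [2,5,5,6,6,6,5,1,7,5]
j=6: v[6]=5 ≤ 5 → i=3, swap v[3],v[6] → [2,5,5,5,6,6,6,1,7,5]
j=7: v[7]=1 ≤ 5 → i=4, swap v[4],v[7] → [2,5,5,5,1,6,6,6,7,5]
j=8: v[8]=7 > 5 → no swap
final swap v[5],v[9] → [2,5,5,5,1,5,6,6,7,6]; return 5

[2,5,5,5,1,5,6,6,7,6]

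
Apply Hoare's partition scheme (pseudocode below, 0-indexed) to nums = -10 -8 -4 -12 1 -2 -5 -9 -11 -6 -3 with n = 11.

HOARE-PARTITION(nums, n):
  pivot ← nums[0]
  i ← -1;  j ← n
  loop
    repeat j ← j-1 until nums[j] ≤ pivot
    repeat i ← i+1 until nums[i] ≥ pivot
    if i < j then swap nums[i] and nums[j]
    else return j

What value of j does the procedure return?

1

pivot=-10
j stops at 8 (-11), i stops at 0 (-10); swap ⇒ -11 -8 -4 -12 1 -2 -5 -9 -10 -6 -3
j stops at 3 (-12), i stops at 1 (-8); swap ⇒ -11 -12 -4 -8 1 -2 -5 -9 -10 -6 -3
j stops at 1, i stops at 2; i≥j ⇒ return 1. nums=-11 -12 -4 -8 1 -2 -5 -9 -10 -6 -3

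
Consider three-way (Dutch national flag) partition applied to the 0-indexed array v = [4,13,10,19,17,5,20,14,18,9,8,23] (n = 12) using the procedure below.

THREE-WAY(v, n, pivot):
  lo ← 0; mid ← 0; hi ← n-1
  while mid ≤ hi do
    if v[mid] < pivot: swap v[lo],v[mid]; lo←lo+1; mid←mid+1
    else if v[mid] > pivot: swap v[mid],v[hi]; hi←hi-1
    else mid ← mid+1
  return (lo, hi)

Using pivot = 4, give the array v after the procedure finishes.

[4,10,19,17,5,20,14,18,9,8,23,13]

pivot = 4; lo=0, mid=0, hi=11
v[mid]=4=4: mid=1
v[mid]=13>4: swap v[1],v[11]; hi=10 → [4,23,10,19,17,5,20,14,18,9,8,13]
v[mid]=23>4: swap v[1],v[10]; hi=9 → [4,8,10,19,17,5,20,14,18,9,23,13]
v[mid]=8>4: swap v[1],v[9]; hi=8 → [4,9,10,19,17,5,20,14,18,8,23,13]
v[mid]=9>4: swap v[1],v[8]; hi=7 → [4,18,10,19,17,5,20,14,9,8,23,13]
v[mid]=18>4: swap v[1],v[7]; hi=6 → [4,14,10,19,17,5,20,18,9,8,23,13]
v[mid]=14>4: swap v[1],v[6]; hi=5 → [4,20,10,19,17,5,14,18,9,8,23,13]
v[mid]=20>4: swap v[1],v[5]; hi=4 → [4,5,10,19,17,20,14,18,9,8,23,13]
v[mid]=5>4: swap v[1],v[4]; hi=3 → [4,17,10,19,5,20,14,18,9,8,23,13]
v[mid]=17>4: swap v[1],v[3]; hi=2 → [4,19,10,17,5,20,14,18,9,8,23,13]
v[mid]=19>4: swap v[1],v[2]; hi=1 → [4,10,19,17,5,20,14,18,9,8,23,13]
v[mid]=10>4: swap v[1],v[1]; hi=0 → [4,10,19,17,5,20,14,18,9,8,23,13]
end: lo=0, hi=0; v = [4,10,19,17,5,20,14,18,9,8,23,13]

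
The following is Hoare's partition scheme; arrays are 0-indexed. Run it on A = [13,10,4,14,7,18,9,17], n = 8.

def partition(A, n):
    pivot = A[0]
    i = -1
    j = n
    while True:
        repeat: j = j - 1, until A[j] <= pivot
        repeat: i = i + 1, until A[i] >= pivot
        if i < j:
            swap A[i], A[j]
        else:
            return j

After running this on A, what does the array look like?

[9,10,4,7,14,18,13,17]

pivot=13
j stops at 6 (9), i stops at 0 (13); swap ⇒ [9,10,4,14,7,18,13,17]
j stops at 4 (7), i stops at 3 (14); swap ⇒ [9,10,4,7,14,18,13,17]
j stops at 3, i stops at 4; i≥j ⇒ return 3. A=[9,10,4,7,14,18,13,17]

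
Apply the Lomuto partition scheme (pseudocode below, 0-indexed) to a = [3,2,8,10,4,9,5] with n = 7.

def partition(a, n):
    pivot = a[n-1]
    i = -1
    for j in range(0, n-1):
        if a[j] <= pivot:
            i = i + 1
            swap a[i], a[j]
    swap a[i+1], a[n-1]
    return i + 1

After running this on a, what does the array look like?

pivot=5, i=-1
j=0: 3≤5, i=0, swap(0,0) ⇒ [3,2,8,10,4,9,5]
j=1: 2≤5, i=1, swap(1,1) ⇒ [3,2,8,10,4,9,5]
j=2: 8>5, skip
j=3: 10>5, skip
j=4: 4≤5, i=2, swap(2,4) ⇒ [3,2,4,10,8,9,5]
j=5: 9>5, skip
swap(3,6) ⇒ [3,2,4,5,8,9,10]; return 3

[3,2,4,5,8,9,10]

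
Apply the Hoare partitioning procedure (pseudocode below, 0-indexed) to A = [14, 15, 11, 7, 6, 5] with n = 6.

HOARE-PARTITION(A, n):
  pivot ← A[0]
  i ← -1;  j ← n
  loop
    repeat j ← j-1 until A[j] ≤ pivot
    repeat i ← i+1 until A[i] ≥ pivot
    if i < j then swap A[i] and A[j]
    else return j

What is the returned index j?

3

pivot = A[0] = 14; i = -1, j = 6
j→5 (A[5]=5≤14), i→0 (A[0]=14≥14); i<j, swap → [5, 15, 11, 7, 6, 14]
j→4 (A[4]=6≤14), i→1 (A[1]=15≥14); i<j, swap → [5, 6, 11, 7, 15, 14]
j→3, i→4; i≥j, return j=3. A = [5, 6, 11, 7, 15, 14]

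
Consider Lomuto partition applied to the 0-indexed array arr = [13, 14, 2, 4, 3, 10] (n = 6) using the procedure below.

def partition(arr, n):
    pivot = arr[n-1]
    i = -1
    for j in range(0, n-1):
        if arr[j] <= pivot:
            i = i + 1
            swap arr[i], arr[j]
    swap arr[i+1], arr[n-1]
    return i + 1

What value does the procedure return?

3

pivot=10, i=-1
j=0: 13>10, skip
j=1: 14>10, skip
j=2: 2≤10, i=0, swap(0,2) ⇒ [2, 14, 13, 4, 3, 10]
j=3: 4≤10, i=1, swap(1,3) ⇒ [2, 4, 13, 14, 3, 10]
j=4: 3≤10, i=2, swap(2,4) ⇒ [2, 4, 3, 14, 13, 10]
swap(3,5) ⇒ [2, 4, 3, 10, 13, 14]; return 3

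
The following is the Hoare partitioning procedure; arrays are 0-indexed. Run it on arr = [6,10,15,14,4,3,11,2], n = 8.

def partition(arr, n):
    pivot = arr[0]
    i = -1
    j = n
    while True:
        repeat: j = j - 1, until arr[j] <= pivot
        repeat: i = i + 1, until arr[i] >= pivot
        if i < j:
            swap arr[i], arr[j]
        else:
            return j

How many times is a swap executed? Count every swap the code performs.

3

pivot=6
j stops at 7 (2), i stops at 0 (6); swap ⇒ [2,10,15,14,4,3,11,6]
j stops at 5 (3), i stops at 1 (10); swap ⇒ [2,3,15,14,4,10,11,6]
j stops at 4 (4), i stops at 2 (15); swap ⇒ [2,3,4,14,15,10,11,6]
j stops at 2, i stops at 3; i≥j ⇒ return 2. arr=[2,3,4,14,15,10,11,6]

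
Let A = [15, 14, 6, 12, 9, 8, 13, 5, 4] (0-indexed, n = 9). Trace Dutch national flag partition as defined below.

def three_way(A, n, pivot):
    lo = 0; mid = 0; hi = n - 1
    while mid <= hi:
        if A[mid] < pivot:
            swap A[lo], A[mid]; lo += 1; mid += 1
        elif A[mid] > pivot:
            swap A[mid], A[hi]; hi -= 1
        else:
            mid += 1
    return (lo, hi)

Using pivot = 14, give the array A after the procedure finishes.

[4, 6, 12, 9, 8, 13, 5, 14, 15]

pivot = 14; lo=0, mid=0, hi=8
A[mid]=15>14: swap A[0],A[8]; hi=7 → [4, 14, 6, 12, 9, 8, 13, 5, 15]
A[mid]=4<14: swap A[0],A[0]; lo=1,mid=1 → [4, 14, 6, 12, 9, 8, 13, 5, 15]
A[mid]=14=14: mid=2
A[mid]=6<14: swap A[1],A[2]; lo=2,mid=3 → [4, 6, 14, 12, 9, 8, 13, 5, 15]
A[mid]=12<14: swap A[2],A[3]; lo=3,mid=4 → [4, 6, 12, 14, 9, 8, 13, 5, 15]
A[mid]=9<14: swap A[3],A[4]; lo=4,mid=5 → [4, 6, 12, 9, 14, 8, 13, 5, 15]
A[mid]=8<14: swap A[4],A[5]; lo=5,mid=6 → [4, 6, 12, 9, 8, 14, 13, 5, 15]
A[mid]=13<14: swap A[5],A[6]; lo=6,mid=7 → [4, 6, 12, 9, 8, 13, 14, 5, 15]
A[mid]=5<14: swap A[6],A[7]; lo=7,mid=8 → [4, 6, 12, 9, 8, 13, 5, 14, 15]
end: lo=7, hi=7; A = [4, 6, 12, 9, 8, 13, 5, 14, 15]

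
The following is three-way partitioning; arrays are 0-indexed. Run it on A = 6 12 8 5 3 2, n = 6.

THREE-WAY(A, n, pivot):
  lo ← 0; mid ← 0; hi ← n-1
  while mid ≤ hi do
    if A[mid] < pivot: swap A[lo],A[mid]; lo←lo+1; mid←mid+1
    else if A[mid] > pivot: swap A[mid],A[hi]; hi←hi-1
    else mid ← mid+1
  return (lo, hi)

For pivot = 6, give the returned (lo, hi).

(3, 3)

pivot = 6; lo=0, mid=0, hi=5
A[mid]=6=6: mid=1
A[mid]=12>6: swap A[1],A[5]; hi=4 → 6 2 8 5 3 12
A[mid]=2<6: swap A[0],A[1]; lo=1,mid=2 → 2 6 8 5 3 12
A[mid]=8>6: swap A[2],A[4]; hi=3 → 2 6 3 5 8 12
A[mid]=3<6: swap A[1],A[2]; lo=2,mid=3 → 2 3 6 5 8 12
A[mid]=5<6: swap A[2],A[3]; lo=3,mid=4 → 2 3 5 6 8 12
end: lo=3, hi=3; A = 2 3 5 6 8 12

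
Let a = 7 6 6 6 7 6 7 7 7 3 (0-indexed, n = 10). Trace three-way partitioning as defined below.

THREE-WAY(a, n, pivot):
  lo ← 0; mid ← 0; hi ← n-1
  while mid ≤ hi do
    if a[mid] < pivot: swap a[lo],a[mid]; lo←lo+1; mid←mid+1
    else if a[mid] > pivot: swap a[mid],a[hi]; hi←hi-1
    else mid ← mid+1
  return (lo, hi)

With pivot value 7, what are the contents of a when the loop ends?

lo=0 mid=0 hi=9
7=7: mid=1
6<7: swap(0,1), lo=1 mid=2 ⇒ 6 7 6 6 7 6 7 7 7 3
6<7: swap(1,2), lo=2 mid=3 ⇒ 6 6 7 6 7 6 7 7 7 3
6<7: swap(2,3), lo=3 mid=4 ⇒ 6 6 6 7 7 6 7 7 7 3
7=7: mid=5
6<7: swap(3,5), lo=4 mid=6 ⇒ 6 6 6 6 7 7 7 7 7 3
7=7: mid=7
7=7: mid=8
7=7: mid=9
3<7: swap(4,9), lo=5 mid=10 ⇒ 6 6 6 6 3 7 7 7 7 7
done. lo=5 hi=9; a=6 6 6 6 3 7 7 7 7 7

6 6 6 6 3 7 7 7 7 7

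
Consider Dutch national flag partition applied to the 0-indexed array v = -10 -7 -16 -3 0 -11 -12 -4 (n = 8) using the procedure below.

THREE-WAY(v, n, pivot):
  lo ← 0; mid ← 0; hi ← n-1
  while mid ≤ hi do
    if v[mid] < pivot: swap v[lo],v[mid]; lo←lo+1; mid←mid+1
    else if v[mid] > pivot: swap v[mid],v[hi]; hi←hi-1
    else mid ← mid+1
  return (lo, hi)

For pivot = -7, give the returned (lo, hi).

pivot = -7; lo=0, mid=0, hi=7
v[mid]=-10<-7: swap v[0],v[0]; lo=1,mid=1 → -10 -7 -16 -3 0 -11 -12 -4
v[mid]=-7=-7: mid=2
v[mid]=-16<-7: swap v[1],v[2]; lo=2,mid=3 → -10 -16 -7 -3 0 -11 -12 -4
v[mid]=-3>-7: swap v[3],v[7]; hi=6 → -10 -16 -7 -4 0 -11 -12 -3
v[mid]=-4>-7: swap v[3],v[6]; hi=5 → -10 -16 -7 -12 0 -11 -4 -3
v[mid]=-12<-7: swap v[2],v[3]; lo=3,mid=4 → -10 -16 -12 -7 0 -11 -4 -3
v[mid]=0>-7: swap v[4],v[5]; hi=4 → -10 -16 -12 -7 -11 0 -4 -3
v[mid]=-11<-7: swap v[3],v[4]; lo=4,mid=5 → -10 -16 -12 -11 -7 0 -4 -3
end: lo=4, hi=4; v = -10 -16 -12 -11 -7 0 -4 -3

(4, 4)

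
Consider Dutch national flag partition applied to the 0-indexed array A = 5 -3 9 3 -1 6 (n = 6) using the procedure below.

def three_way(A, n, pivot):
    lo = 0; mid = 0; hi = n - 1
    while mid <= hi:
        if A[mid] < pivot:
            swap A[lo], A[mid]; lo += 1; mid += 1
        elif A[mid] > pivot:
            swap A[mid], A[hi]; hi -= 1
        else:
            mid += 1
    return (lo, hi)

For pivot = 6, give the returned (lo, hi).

(4, 4)

lo=0 mid=0 hi=5
5<6: swap(0,0), lo=1 mid=1 ⇒ 5 -3 9 3 -1 6
-3<6: swap(1,1), lo=2 mid=2 ⇒ 5 -3 9 3 -1 6
9>6: swap(2,5), hi=4 ⇒ 5 -3 6 3 -1 9
6=6: mid=3
3<6: swap(2,3), lo=3 mid=4 ⇒ 5 -3 3 6 -1 9
-1<6: swap(3,4), lo=4 mid=5 ⇒ 5 -3 3 -1 6 9
done. lo=4 hi=4; A=5 -3 3 -1 6 9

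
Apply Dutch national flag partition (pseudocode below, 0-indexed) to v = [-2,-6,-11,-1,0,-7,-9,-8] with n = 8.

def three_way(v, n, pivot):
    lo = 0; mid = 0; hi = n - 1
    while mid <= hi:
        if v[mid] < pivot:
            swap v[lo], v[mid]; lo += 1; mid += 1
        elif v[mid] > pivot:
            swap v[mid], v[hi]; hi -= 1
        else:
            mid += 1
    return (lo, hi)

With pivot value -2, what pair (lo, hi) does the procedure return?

pivot = -2; lo=0, mid=0, hi=7
v[mid]=-2=-2: mid=1
v[mid]=-6<-2: swap v[0],v[1]; lo=1,mid=2 → [-6,-2,-11,-1,0,-7,-9,-8]
v[mid]=-11<-2: swap v[1],v[2]; lo=2,mid=3 → [-6,-11,-2,-1,0,-7,-9,-8]
v[mid]=-1>-2: swap v[3],v[7]; hi=6 → [-6,-11,-2,-8,0,-7,-9,-1]
v[mid]=-8<-2: swap v[2],v[3]; lo=3,mid=4 → [-6,-11,-8,-2,0,-7,-9,-1]
v[mid]=0>-2: swap v[4],v[6]; hi=5 → [-6,-11,-8,-2,-9,-7,0,-1]
v[mid]=-9<-2: swap v[3],v[4]; lo=4,mid=5 → [-6,-11,-8,-9,-2,-7,0,-1]
v[mid]=-7<-2: swap v[4],v[5]; lo=5,mid=6 → [-6,-11,-8,-9,-7,-2,0,-1]
end: lo=5, hi=5; v = [-6,-11,-8,-9,-7,-2,0,-1]

(5, 5)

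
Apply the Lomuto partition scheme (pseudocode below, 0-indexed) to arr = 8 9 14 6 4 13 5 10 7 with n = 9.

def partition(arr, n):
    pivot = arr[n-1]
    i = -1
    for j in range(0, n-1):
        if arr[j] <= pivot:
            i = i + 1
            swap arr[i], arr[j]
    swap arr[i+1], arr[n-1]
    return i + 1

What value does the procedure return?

3

pivot = arr[8] = 7; i = -1
j=0: arr[0]=8 > 7 → no swap
j=1: arr[1]=9 > 7 → no swap
j=2: arr[2]=14 > 7 → no swap
j=3: arr[3]=6 ≤ 7 → i=0, swap arr[0],arr[3] → 6 9 14 8 4 13 5 10 7
j=4: arr[4]=4 ≤ 7 → i=1, swap arr[1],arr[4] → 6 4 14 8 9 13 5 10 7
j=5: arr[5]=13 > 7 → no swap
j=6: arr[6]=5 ≤ 7 → i=2, swap arr[2],arr[6] → 6 4 5 8 9 13 14 10 7
j=7: arr[7]=10 > 7 → no swap
final swap arr[3],arr[8] → 6 4 5 7 9 13 14 10 8; return 3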